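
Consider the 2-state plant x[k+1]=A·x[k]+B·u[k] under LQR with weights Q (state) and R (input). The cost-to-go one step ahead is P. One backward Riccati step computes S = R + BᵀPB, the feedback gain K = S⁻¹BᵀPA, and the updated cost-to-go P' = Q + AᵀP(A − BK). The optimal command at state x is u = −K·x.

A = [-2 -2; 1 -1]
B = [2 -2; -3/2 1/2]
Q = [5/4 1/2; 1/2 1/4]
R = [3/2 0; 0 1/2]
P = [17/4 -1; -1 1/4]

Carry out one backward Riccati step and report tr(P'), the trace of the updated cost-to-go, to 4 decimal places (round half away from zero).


BᵀP = [10.0000 -2.3750; -9.0000 2.1250]
S = R + BᵀPB = [3/2 0; 0 1/2] + [23.5625 -21.1875; -21.1875 19.0625] = [25.0625 -21.1875; -21.1875 19.5625]
BᵀPA = [-22.3750 -17.6250; 20.1250 15.8750]
K = S⁻¹·BᵀPA = [-0.2734 -0.2039; 0.7326 0.5906]
A−BK = [0.0121 -0.4109; 0.2236 -1.6012]
AᵀP(A−BK) = [0.3882 0.3006; 0.3006 0.2795]
P' = Q + AᵀP(A−BK) = [1.6382 0.8006; 0.8006 0.5295]
tr(P') = 2.1677

2.1677


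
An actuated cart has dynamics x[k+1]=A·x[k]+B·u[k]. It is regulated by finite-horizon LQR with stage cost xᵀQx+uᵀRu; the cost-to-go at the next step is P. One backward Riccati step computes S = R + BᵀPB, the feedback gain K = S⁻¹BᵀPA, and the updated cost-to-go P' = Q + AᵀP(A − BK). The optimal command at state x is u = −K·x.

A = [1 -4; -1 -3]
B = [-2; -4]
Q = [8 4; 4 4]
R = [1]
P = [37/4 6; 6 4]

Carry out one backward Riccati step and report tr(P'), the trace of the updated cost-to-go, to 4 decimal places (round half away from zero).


14.3497

BᵀP = [-42.5000 -28.0000]
S = R + BᵀPB = [1] + [197.0000] = [198.0000]
BᵀPA = [-14.5000 254.0000]
K = S⁻¹·BᵀPA = [-0.0732 1.2828]
A−BK = [0.8535 -1.4343; -1.2929 2.1313]
AᵀP(A−BK) = [0.1881 -0.3990; -0.3990 2.1616]
P' = Q + AᵀP(A−BK) = [8.1881 3.6010; 3.6010 6.1616]
tr(P') = 14.3497


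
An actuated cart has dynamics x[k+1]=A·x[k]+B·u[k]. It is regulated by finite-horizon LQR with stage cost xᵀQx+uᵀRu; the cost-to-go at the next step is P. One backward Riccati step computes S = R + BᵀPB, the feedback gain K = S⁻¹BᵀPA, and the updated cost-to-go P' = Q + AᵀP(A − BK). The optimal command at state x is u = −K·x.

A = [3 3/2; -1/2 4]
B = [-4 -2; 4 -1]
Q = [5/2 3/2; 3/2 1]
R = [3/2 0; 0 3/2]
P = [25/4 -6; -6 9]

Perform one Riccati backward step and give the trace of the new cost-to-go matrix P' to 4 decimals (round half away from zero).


9.0402

BᵀP = [-49.0000 60.0000; -6.5000 3.0000]
S = R + BᵀPB = [3/2 0; 0 3/2] + [436.0000 38.0000; 38.0000 10.0000] = [437.5000 38.0000; 38.0000 11.5000]
BᵀPA = [-177.0000 166.5000; -21.0000 2.2500]
K = S⁻¹·BᵀPA = [-0.3450 0.5099; -0.6862 -1.4893]
A−BK = [0.2478 0.5610; 0.1937 0.4709]
AᵀP(A−BK) = [1.0302 1.6067; 1.6067 4.5100]
P' = Q + AᵀP(A−BK) = [3.5302 3.1067; 3.1067 5.5100]
tr(P') = 9.0402


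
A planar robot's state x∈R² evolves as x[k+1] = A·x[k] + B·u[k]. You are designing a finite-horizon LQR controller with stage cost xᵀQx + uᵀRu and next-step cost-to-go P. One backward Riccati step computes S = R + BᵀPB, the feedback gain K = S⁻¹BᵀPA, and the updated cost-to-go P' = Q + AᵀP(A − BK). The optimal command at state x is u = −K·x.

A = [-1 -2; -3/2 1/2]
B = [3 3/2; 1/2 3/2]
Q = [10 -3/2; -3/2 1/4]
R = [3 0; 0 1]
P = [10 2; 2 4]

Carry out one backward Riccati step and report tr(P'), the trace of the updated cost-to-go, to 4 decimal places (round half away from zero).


BᵀP = [31.0000 8.0000; 18.0000 9.0000]
S = R + BᵀPB = [3 0; 0 1] + [97.0000 58.5000; 58.5000 40.5000] = [100.0000 58.5000; 58.5000 41.5000]
BᵀPA = [-43.0000 -58.0000; -31.5000 -31.5000]
K = S⁻¹·BᵀPA = [0.0800 -0.7753; -0.8719 0.3339]
A−BK = [0.0677 -0.1749; -0.2322 0.3868]
AᵀP(A−BK) = [0.9780 -0.8214; -0.8214 2.5486]
P' = Q + AᵀP(A−BK) = [10.9780 -2.3214; -2.3214 2.7986]
tr(P') = 13.7766

13.7766


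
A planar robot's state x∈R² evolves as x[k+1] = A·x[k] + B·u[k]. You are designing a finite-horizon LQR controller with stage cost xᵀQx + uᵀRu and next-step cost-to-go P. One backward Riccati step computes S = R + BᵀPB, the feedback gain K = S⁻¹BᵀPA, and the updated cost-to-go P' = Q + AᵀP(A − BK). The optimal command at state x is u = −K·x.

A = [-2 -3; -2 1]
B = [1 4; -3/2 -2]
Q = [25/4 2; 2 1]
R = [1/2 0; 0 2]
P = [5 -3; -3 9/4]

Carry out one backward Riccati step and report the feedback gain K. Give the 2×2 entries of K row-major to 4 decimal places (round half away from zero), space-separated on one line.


BᵀP = [9.5000 -6.3750; 26.0000 -16.5000]
S = R + BᵀPB = [1/2 0; 0 2] + [19.0625 50.7500; 50.7500 137.0000] = [19.5625 50.7500; 50.7500 139.0000]
BᵀPA = [-6.2500 -34.8750; -19.0000 -94.5000]
K = S⁻¹·BᵀPA = [0.6649 -0.3603; -0.3795 -0.5483]
A−BK = [-1.1471 -0.4465; -1.7615 -0.6371]
AᵀP(A−BK) = [1.9460 0.8303; 0.8303 0.8695]
P' = Q + AᵀP(A−BK) = [8.1960 2.8303; 2.8303 1.8695]
tr(P') = 10.0655

0.6649 -0.3603 -0.3795 -0.5483


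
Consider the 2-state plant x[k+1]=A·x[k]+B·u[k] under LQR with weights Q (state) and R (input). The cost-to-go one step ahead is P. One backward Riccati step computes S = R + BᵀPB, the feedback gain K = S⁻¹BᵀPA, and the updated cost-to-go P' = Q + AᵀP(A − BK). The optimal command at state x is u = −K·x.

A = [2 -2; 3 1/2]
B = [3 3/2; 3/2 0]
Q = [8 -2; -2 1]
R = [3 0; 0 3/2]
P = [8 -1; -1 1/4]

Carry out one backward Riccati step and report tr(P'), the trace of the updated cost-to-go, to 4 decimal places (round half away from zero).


11.5186

BᵀP = [22.5000 -2.6250; 12.0000 -1.5000]
S = R + BᵀPB = [3 0; 0 3/2] + [63.5625 33.7500; 33.7500 18.0000] = [66.5625 33.7500; 33.7500 19.5000]
BᵀPA = [37.1250 -46.3125; 19.5000 -24.7500]
K = S⁻¹·BᵀPA = [0.4142 -0.4265; 0.2832 -0.5310]
A−BK = [0.3327 0.0761; 2.3788 1.1398]
AᵀP(A−BK) = [1.3522 -0.4354; -0.4354 1.1664]
P' = Q + AᵀP(A−BK) = [9.3522 -2.4354; -2.4354 2.1664]
tr(P') = 11.5186


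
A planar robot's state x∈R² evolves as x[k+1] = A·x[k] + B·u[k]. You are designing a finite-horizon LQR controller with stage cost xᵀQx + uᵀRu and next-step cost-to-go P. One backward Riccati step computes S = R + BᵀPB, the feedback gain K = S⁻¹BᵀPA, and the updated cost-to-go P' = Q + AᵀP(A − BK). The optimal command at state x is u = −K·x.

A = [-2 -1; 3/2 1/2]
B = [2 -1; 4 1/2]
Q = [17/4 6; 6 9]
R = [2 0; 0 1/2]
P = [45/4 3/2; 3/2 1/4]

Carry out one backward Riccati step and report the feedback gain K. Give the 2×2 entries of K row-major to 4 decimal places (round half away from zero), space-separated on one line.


BᵀP = [28.5000 4.0000; -10.5000 -1.3750]
S = R + BᵀPB = [2 0; 0 1/2] + [73.0000 -26.5000; -26.5000 9.8125] = [75.0000 -26.5000; -26.5000 10.3125]
BᵀPA = [-51.0000 -26.5000; 18.9375 9.8125]
K = S⁻¹·BᵀPA = [-0.3385 -0.1861; 0.9666 0.4732]
A−BK = [-0.3565 -0.1545; 2.3705 1.0079]
AᵀP(A−BK) = [0.9956 0.4833; 0.4833 0.2366]
P' = Q + AᵀP(A−BK) = [5.2456 6.4833; 6.4833 9.2366]
tr(P') = 14.4822

-0.3385 -0.1861 0.9666 0.4732


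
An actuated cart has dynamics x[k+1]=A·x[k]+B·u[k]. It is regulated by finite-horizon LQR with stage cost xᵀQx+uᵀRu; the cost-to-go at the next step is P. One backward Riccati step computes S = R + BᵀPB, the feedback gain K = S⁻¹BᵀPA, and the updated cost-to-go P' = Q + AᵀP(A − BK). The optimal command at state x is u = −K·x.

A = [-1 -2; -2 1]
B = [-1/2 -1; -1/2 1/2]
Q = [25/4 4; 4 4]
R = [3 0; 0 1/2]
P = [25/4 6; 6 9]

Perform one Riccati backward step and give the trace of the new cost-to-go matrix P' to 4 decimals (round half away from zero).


32.0753

BᵀP = [-6.1250 -7.5000; -3.2500 -1.5000]
S = R + BᵀPB = [3 0; 0 1/2] + [6.8125 2.3750; 2.3750 2.5000] = [9.8125 2.3750; 2.3750 3.0000]
BᵀPA = [21.1250 4.7500; 6.2500 5.0000]
K = S⁻¹·BᵀPA = [2.0394 0.0998; 0.4688 1.5877]
A−BK = [0.4885 -0.3624; -1.2147 0.2561]
AᵀP(A−BK) = [20.2377 0.4688; 0.4688 1.5877]
P' = Q + AᵀP(A−BK) = [26.4877 4.4688; 4.4688 5.5877]
tr(P') = 32.0753


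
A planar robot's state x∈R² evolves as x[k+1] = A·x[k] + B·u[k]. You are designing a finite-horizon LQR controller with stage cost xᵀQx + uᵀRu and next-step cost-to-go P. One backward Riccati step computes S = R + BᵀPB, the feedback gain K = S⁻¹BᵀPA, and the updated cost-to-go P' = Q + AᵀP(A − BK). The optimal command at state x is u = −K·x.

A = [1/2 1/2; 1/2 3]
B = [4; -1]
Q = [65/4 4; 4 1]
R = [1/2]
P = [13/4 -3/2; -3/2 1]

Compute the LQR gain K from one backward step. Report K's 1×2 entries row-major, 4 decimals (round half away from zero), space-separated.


BᵀP = [14.5000 -7.0000]
S = R + BᵀPB = [1/2] + [65.0000] = [65.5000]
BᵀPA = [3.7500 -13.7500]
K = S⁻¹·BᵀPA = [0.0573 -0.2099]
A−BK = [0.2710 1.3397; 0.5573 2.7901]
AᵀP(A−BK) = [0.0978 0.4747; 0.4747 2.4260]
P' = Q + AᵀP(A−BK) = [16.3478 4.4747; 4.4747 3.4260]
tr(P') = 19.7739

0.0573 -0.2099


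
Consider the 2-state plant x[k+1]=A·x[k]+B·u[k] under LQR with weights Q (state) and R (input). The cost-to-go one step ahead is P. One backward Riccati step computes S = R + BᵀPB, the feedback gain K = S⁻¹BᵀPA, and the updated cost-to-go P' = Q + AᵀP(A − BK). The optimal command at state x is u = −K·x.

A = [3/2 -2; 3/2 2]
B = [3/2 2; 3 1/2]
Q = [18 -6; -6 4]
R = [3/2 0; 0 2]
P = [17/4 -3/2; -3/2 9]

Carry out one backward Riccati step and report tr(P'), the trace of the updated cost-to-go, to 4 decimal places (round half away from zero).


BᵀP = [1.8750 24.7500; 7.7500 1.5000]
S = R + BᵀPB = [3/2 0; 0 2] + [77.0625 16.1250; 16.1250 16.2500] = [78.5625 16.1250; 16.1250 18.2500]
BᵀPA = [39.9375 45.7500; 13.8750 -12.5000]
K = S⁻¹·BᵀPA = [0.4304 0.8831; 0.3800 -1.4652]
A−BK = [0.0944 -0.3942; 0.0189 0.0834]
AᵀP(A−BK) = [0.6024 -0.6882; -0.6882 6.2850]
P' = Q + AᵀP(A−BK) = [18.6024 -6.6882; -6.6882 10.2850]
tr(P') = 28.8874

28.8874


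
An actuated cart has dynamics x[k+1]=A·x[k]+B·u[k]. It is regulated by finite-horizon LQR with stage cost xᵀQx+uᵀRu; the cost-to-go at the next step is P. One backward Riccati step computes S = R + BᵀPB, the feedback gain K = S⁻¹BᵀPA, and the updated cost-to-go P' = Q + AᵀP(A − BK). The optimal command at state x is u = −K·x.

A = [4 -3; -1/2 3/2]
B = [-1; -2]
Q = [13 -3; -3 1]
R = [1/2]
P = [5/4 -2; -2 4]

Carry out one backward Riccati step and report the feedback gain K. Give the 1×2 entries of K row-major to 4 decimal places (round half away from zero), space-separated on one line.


BᵀP = [2.7500 -6.0000]
S = R + BᵀPB = [1/2] + [9.2500] = [9.7500]
BᵀPA = [14.0000 -17.2500]
K = S⁻¹·BᵀPA = [1.4359 -1.7692]
A−BK = [5.4359 -4.7692; 2.3718 -2.0385]
AᵀP(A−BK) = [8.8974 -8.2308; -8.2308 7.7308]
P' = Q + AᵀP(A−BK) = [21.8974 -11.2308; -11.2308 8.7308]
tr(P') = 30.6282

1.4359 -1.7692


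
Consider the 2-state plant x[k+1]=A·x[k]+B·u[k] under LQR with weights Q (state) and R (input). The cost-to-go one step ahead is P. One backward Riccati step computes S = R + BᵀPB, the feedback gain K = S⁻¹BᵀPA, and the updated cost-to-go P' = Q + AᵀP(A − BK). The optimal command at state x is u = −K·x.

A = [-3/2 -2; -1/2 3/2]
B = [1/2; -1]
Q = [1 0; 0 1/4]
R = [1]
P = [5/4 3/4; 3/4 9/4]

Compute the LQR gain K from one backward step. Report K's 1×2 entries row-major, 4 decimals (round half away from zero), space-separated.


BᵀP = [-0.1250 -1.8750]
S = R + BᵀPB = [1] + [1.8125] = [2.8125]
BᵀPA = [1.1250 -2.5625]
K = S⁻¹·BᵀPA = [0.4000 -0.9111]
A−BK = [-1.7000 -1.5444; -0.1000 0.5889]
AᵀP(A−BK) = [4.0500 2.1500; 2.1500 3.2278]
P' = Q + AᵀP(A−BK) = [5.0500 2.1500; 2.1500 3.4778]
tr(P') = 8.5278

0.4000 -0.9111


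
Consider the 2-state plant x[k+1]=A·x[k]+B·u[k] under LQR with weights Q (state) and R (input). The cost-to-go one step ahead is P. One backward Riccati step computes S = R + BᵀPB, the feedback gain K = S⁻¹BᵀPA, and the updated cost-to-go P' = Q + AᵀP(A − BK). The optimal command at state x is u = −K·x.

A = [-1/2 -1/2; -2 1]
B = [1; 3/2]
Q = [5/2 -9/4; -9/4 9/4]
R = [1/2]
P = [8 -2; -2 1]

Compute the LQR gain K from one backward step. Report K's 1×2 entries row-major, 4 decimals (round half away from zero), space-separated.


-0.3158 -0.6316

BᵀP = [5.0000 -0.5000]
S = R + BᵀPB = [1/2] + [4.2500] = [4.7500]
BᵀPA = [-1.5000 -3.0000]
K = S⁻¹·BᵀPA = [-0.3158 -0.6316]
A−BK = [-0.1842 0.1316; -1.5263 1.9474]
AᵀP(A−BK) = [1.5263 -1.9474; -1.9474 3.1053]
P' = Q + AᵀP(A−BK) = [4.0263 -4.1974; -4.1974 5.3553]
tr(P') = 9.3816


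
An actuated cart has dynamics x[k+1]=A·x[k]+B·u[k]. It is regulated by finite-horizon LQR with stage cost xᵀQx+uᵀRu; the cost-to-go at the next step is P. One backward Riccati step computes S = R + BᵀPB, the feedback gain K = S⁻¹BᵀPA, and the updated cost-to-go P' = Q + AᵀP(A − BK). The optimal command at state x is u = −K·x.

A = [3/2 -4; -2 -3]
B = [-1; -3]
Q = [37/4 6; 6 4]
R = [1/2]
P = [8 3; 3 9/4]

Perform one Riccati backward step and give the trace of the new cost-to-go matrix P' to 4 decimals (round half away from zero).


BᵀP = [-17.0000 -9.7500]
S = R + BᵀPB = [1/2] + [46.2500] = [46.7500]
BᵀPA = [-6.0000 97.2500]
K = S⁻¹·BᵀPA = [-0.1283 2.0802]
A−BK = [1.3717 -1.9198; -2.3850 3.2406]
AᵀP(A−BK) = [8.2299 -11.5187; -11.5187 17.9492]
P' = Q + AᵀP(A−BK) = [17.4799 -5.5187; -5.5187 21.9492]
tr(P') = 39.4291

39.4291


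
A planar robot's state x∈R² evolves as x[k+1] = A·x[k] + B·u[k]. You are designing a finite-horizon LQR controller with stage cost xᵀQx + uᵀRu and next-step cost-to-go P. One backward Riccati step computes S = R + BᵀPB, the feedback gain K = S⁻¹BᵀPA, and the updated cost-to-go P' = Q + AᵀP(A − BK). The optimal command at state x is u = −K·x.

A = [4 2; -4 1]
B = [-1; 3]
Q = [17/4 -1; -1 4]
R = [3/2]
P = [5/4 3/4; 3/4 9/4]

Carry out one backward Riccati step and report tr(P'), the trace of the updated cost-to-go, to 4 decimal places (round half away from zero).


BᵀP = [1.0000 6.0000]
S = R + BᵀPB = [3/2] + [17.0000] = [18.5000]
BᵀPA = [-20.0000 8.0000]
K = S⁻¹·BᵀPA = [-1.0811 0.4324]
A−BK = [2.9189 2.4324; -0.7568 -0.2973]
AᵀP(A−BK) = [10.3784 6.6486; 6.6486 6.7905]
P' = Q + AᵀP(A−BK) = [14.6284 5.6486; 5.6486 10.7905]
tr(P') = 25.4189

25.4189


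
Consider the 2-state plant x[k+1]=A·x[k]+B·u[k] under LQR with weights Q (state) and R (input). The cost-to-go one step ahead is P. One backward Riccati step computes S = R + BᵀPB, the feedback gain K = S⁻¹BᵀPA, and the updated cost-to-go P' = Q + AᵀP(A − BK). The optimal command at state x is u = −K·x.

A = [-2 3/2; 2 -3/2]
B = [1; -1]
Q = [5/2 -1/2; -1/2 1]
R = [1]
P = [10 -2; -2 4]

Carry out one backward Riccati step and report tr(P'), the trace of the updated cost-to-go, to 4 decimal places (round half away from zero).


9.4211

BᵀP = [12.0000 -6.0000]
S = R + BᵀPB = [1] + [18.0000] = [19.0000]
BᵀPA = [-36.0000 27.0000]
K = S⁻¹·BᵀPA = [-1.8947 1.4211]
A−BK = [-0.1053 0.0789; 0.1053 -0.0789]
AᵀP(A−BK) = [3.7895 -2.8421; -2.8421 2.1316]
P' = Q + AᵀP(A−BK) = [6.2895 -3.3421; -3.3421 3.1316]
tr(P') = 9.4211


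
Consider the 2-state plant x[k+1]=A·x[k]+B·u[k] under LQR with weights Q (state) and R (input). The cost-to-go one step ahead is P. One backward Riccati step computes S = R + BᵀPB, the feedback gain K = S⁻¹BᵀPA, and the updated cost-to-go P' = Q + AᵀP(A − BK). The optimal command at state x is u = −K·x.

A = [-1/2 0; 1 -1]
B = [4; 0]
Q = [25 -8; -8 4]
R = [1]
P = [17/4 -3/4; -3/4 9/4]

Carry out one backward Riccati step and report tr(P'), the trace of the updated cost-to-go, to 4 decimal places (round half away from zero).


BᵀP = [17.0000 -3.0000]
S = R + BᵀPB = [1] + [68.0000] = [69.0000]
BᵀPA = [-11.5000 3.0000]
K = S⁻¹·BᵀPA = [-0.1667 0.0435]
A−BK = [0.1667 -0.1739; 1.0000 -1.0000]
AᵀP(A−BK) = [2.1458 -2.1250; -2.1250 2.1196]
P' = Q + AᵀP(A−BK) = [27.1458 -10.1250; -10.1250 6.1196]
tr(P') = 33.2654

33.2654


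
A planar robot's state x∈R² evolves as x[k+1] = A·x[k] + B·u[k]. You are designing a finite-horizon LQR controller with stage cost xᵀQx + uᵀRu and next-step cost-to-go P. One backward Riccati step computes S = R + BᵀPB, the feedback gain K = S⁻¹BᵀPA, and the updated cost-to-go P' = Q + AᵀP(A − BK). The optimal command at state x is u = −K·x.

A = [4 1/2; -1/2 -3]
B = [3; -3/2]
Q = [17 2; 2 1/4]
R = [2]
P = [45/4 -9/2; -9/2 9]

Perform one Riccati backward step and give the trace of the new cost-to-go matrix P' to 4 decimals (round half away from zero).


64.4966

BᵀP = [40.5000 -27.0000]
S = R + BᵀPB = [2] + [162.0000] = [164.0000]
BᵀPA = [175.5000 101.2500]
K = S⁻¹·BᵀPA = [1.0701 0.6174]
A−BK = [0.7896 -1.3521; 1.1052 -2.0739]
AᵀP(A−BK) = [12.4436 -17.2248; -17.2248 34.8030]
P' = Q + AᵀP(A−BK) = [29.4436 -15.2248; -15.2248 35.0530]
tr(P') = 64.4966


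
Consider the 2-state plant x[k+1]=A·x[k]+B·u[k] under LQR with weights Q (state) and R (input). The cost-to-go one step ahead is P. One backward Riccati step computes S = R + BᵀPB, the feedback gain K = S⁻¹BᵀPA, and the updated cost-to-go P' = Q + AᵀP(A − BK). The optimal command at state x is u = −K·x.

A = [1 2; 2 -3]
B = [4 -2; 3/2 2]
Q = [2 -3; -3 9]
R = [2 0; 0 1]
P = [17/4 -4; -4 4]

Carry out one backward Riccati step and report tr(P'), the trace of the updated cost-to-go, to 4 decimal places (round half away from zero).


12.9778

BᵀP = [11.0000 -10.0000; -16.5000 16.0000]
S = R + BᵀPB = [2 0; 0 1] + [29.0000 -42.0000; -42.0000 65.0000] = [31.0000 -42.0000; -42.0000 66.0000]
BᵀPA = [-9.0000 52.0000; 15.5000 -81.0000]
K = S⁻¹·BᵀPA = [0.2021 0.1064; 0.3635 -1.1596]
A−BK = [0.9184 -0.7447; 0.9699 -0.8404]
AᵀP(A−BK) = [0.4353 -0.5691; -0.5691 1.5426]
P' = Q + AᵀP(A−BK) = [2.4353 -3.5691; -3.5691 10.5426]
tr(P') = 12.9778


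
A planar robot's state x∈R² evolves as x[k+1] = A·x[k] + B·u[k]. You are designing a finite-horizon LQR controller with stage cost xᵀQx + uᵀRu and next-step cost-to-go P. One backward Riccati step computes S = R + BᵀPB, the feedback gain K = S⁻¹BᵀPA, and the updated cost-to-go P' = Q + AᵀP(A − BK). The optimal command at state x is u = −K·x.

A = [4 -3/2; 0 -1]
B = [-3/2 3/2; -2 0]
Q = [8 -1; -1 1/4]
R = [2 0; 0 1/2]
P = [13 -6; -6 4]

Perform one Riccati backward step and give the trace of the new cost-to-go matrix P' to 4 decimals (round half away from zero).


12.2152

BᵀP = [-7.5000 1.0000; 19.5000 -9.0000]
S = R + BᵀPB = [2 0; 0 1/2] + [9.2500 -11.2500; -11.2500 29.2500] = [11.2500 -11.2500; -11.2500 29.7500]
BᵀPA = [-30.0000 10.2500; 78.0000 -20.2500]
K = S⁻¹·BᵀPA = [-0.0721 0.3706; 2.5946 -0.5405]
A−BK = [0.0000 -0.1333; -0.1441 -0.2589]
AᵀP(A−BK) = [3.4595 -0.7207; -0.7207 0.5057]
P' = Q + AᵀP(A−BK) = [11.4595 -1.7207; -1.7207 0.7557]
tr(P') = 12.2152


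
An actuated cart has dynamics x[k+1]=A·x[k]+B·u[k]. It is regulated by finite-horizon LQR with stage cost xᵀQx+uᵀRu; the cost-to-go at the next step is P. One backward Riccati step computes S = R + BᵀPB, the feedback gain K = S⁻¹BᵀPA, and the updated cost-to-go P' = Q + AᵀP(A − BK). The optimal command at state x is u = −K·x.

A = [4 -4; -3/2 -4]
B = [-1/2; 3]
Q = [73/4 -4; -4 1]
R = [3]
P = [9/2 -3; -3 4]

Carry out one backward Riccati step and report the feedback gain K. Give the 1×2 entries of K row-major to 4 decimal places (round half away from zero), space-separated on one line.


-1.3282 -0.1832

BᵀP = [-11.2500 13.5000]
S = R + BᵀPB = [3] + [46.1250] = [49.1250]
BᵀPA = [-65.2500 -9.0000]
K = S⁻¹·BᵀPA = [-1.3282 -0.1832]
A−BK = [3.3359 -4.0916; 2.4847 -3.4504]
AᵀP(A−BK) = [30.3321 -29.9542; -29.9542 38.3511]
P' = Q + AᵀP(A−BK) = [48.5821 -33.9542; -33.9542 39.3511]
tr(P') = 87.9332


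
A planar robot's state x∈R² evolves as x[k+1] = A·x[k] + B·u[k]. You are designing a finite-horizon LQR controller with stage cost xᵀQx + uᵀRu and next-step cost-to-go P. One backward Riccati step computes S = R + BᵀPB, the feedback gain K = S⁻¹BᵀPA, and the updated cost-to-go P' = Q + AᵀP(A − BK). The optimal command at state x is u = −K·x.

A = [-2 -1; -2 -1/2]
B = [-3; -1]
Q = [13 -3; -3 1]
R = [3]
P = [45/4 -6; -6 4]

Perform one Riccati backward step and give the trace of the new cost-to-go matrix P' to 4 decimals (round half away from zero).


16.8235

BᵀP = [-27.7500 14.0000]
S = R + BᵀPB = [3] + [69.2500] = [72.2500]
BᵀPA = [27.5000 20.7500]
K = S⁻¹·BᵀPA = [0.3806 0.2872]
A−BK = [-0.8581 -0.1384; -1.6194 -0.2128]
AᵀP(A−BK) = [2.5329 0.6021; 0.6021 0.2907]
P' = Q + AᵀP(A−BK) = [15.5329 -2.3979; -2.3979 1.2907]
tr(P') = 16.8235


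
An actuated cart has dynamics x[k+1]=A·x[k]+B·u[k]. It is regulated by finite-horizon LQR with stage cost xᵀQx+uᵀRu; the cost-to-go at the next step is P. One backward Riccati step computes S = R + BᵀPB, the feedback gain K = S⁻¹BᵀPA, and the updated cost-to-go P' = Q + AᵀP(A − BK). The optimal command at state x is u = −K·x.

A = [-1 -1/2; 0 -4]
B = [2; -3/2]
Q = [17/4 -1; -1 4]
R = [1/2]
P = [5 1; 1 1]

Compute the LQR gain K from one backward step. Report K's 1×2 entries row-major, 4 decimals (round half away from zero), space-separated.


BᵀP = [8.5000 0.5000]
S = R + BᵀPB = [1/2] + [16.2500] = [16.7500]
BᵀPA = [-8.5000 -6.2500]
K = S⁻¹·BᵀPA = [-0.5075 -0.3731]
A−BK = [0.0149 0.2463; -0.7612 -4.5597]
AᵀP(A−BK) = [0.6866 3.3284; 3.3284 18.9179]
P' = Q + AᵀP(A−BK) = [4.9366 2.3284; 2.3284 22.9179]
tr(P') = 27.8545

-0.5075 -0.3731


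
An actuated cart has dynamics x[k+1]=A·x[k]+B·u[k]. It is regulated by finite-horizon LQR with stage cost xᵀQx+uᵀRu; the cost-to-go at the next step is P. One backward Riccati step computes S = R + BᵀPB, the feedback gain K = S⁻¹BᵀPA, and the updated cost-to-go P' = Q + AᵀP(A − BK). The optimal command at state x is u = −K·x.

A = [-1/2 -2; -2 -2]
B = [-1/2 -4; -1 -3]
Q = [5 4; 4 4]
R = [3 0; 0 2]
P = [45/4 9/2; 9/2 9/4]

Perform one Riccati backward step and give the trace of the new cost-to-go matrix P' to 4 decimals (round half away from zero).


BᵀP = [-10.1250 -4.5000; -58.5000 -24.7500]
S = R + BᵀPB = [3 0; 0 2] + [9.5625 54.0000; 54.0000 308.2500] = [12.5625 54.0000; 54.0000 310.2500]
BᵀPA = [14.0625 29.2500; 78.7500 166.5000]
K = S⁻¹·BᵀPA = [0.1125 0.0854; 0.2343 0.5218]
A−BK = [0.4932 0.1299; -1.1848 -0.3492]
AᵀP(A−BK) = [0.7836 0.4573; 0.4573 0.6224]
P' = Q + AᵀP(A−BK) = [5.7836 4.4573; 4.4573 4.6224]
tr(P') = 10.4059

10.4059


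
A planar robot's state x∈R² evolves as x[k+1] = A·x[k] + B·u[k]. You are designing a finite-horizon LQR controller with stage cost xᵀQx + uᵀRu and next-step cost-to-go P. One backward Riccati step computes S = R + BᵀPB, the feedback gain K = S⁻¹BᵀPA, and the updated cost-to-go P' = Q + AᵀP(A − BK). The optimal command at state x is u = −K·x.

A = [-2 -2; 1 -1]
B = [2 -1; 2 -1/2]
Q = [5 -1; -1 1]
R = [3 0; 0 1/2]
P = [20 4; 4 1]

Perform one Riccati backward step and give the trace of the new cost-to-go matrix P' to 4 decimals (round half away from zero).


BᵀP = [48.0000 10.0000; -22.0000 -4.5000]
S = R + BᵀPB = [3 0; 0 1/2] + [116.0000 -53.0000; -53.0000 24.2500] = [119.0000 -53.0000; -53.0000 24.7500]
BᵀPA = [-86.0000 -106.0000; 39.5000 48.5000]
K = S⁻¹·BᵀPA = [-0.2569 -0.3890; 1.0459 1.1266]
A−BK = [-0.4404 -0.0954; 2.0367 0.3413]
AᵀP(A−BK) = [1.5963 1.0459; 1.0459 1.1266]
P' = Q + AᵀP(A−BK) = [6.5963 0.0459; 0.0459 2.1266]
tr(P') = 8.7229

8.7229


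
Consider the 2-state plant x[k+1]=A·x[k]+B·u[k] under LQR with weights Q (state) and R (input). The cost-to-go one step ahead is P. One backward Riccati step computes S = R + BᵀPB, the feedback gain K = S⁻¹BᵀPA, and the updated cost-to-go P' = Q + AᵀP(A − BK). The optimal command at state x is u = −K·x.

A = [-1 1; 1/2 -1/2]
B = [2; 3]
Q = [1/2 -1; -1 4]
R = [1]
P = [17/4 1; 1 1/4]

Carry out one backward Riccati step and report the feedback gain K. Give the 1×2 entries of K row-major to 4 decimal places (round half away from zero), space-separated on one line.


-0.3140 0.3140

BᵀP = [11.5000 2.7500]
S = R + BᵀPB = [1] + [31.2500] = [32.2500]
BᵀPA = [-10.1250 10.1250]
K = S⁻¹·BᵀPA = [-0.3140 0.3140]
A−BK = [-0.3721 0.3721; 1.4419 -1.4419]
AᵀP(A−BK) = [0.1337 -0.1337; -0.1337 0.1337]
P' = Q + AᵀP(A−BK) = [0.6337 -1.1337; -1.1337 4.1337]
tr(P') = 4.7674


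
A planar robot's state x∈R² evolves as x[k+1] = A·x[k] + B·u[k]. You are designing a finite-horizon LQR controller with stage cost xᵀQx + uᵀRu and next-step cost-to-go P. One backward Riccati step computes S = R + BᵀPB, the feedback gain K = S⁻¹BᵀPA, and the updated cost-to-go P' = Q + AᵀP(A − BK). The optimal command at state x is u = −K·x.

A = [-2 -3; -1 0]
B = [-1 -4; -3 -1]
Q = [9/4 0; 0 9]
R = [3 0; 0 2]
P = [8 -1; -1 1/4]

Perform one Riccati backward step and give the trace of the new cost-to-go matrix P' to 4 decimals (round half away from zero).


BᵀP = [-5.0000 0.2500; -31.0000 3.7500]
S = R + BᵀPB = [3 0; 0 2] + [4.2500 19.7500; 19.7500 120.2500] = [7.2500 19.7500; 19.7500 122.2500]
BᵀPA = [9.7500 15.0000; 58.2500 93.0000]
K = S⁻¹·BᵀPA = [0.0836 -0.0060; 0.4630 0.7617]
A−BK = [-0.0645 0.0408; -0.2861 0.7436]
AᵀP(A−BK) = [0.4665 0.6892; 0.6892 1.2514]
P' = Q + AᵀP(A−BK) = [2.7165 0.6892; 0.6892 10.2514]
tr(P') = 12.9679

12.9679


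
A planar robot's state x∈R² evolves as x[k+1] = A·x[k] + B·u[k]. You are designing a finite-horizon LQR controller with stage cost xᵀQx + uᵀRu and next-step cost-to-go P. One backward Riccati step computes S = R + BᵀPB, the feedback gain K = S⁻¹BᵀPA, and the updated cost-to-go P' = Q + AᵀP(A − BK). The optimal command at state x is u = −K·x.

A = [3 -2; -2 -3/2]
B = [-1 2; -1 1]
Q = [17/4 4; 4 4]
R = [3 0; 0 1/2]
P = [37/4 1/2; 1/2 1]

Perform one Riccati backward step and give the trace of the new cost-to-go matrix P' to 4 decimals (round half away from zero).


BᵀP = [-9.7500 -1.5000; 19.0000 2.0000]
S = R + BᵀPB = [3 0; 0 1/2] + [11.2500 -21.0000; -21.0000 40.0000] = [14.2500 -21.0000; -21.0000 40.5000]
BᵀPA = [-26.2500 21.7500; 53.0000 -41.0000]
K = S⁻¹·BᵀPA = [0.3664 0.1460; 1.4986 -0.9366]
A−BK = [0.3691 0.0193; -3.1322 -0.4174]
AᵀP(A−BK) = [11.4408 0.7245; 0.7245 0.6722]
P' = Q + AᵀP(A−BK) = [15.6908 4.7245; 4.7245 4.6722]
tr(P') = 20.3629

20.3629


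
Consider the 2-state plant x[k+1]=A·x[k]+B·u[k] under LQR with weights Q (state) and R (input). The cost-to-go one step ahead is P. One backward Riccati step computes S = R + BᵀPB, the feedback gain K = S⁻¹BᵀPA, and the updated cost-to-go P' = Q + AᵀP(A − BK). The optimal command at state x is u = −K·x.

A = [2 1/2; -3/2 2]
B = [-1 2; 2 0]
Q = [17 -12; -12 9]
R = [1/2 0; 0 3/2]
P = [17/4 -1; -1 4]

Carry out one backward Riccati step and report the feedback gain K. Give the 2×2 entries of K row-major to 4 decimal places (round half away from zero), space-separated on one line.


-0.7659 0.9227 0.5636 0.6370

BᵀP = [-6.2500 9.0000; 8.5000 -2.0000]
S = R + BᵀPB = [1/2 0; 0 3/2] + [24.2500 -12.5000; -12.5000 17.0000] = [24.7500 -12.5000; -12.5000 18.5000]
BᵀPA = [-26.0000 14.8750; 20.0000 0.2500]
K = S⁻¹·BᵀPA = [-0.7659 0.9227; 0.5636 0.6370]
A−BK = [0.1069 0.1488; 0.0317 0.1546]
AᵀP(A−BK) = [0.8156 0.2511; 0.2511 1.1779]
P' = Q + AᵀP(A−BK) = [17.8156 -11.7489; -11.7489 10.1779]
tr(P') = 27.9935


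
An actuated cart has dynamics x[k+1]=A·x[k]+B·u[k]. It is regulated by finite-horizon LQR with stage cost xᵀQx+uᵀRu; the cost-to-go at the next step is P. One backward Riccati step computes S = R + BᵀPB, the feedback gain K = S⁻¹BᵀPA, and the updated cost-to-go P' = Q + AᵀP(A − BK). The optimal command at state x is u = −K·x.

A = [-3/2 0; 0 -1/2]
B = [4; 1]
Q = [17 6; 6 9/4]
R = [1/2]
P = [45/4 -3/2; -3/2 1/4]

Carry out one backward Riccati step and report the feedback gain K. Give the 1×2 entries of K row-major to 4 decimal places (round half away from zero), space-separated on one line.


-0.3867 0.0170

BᵀP = [43.5000 -5.7500]
S = R + BᵀPB = [1/2] + [168.2500] = [168.7500]
BᵀPA = [-65.2500 2.8750]
K = S⁻¹·BᵀPA = [-0.3867 0.0170]
A−BK = [0.0467 -0.0681; 0.3867 -0.5170]
AᵀP(A−BK) = [0.0825 -0.0133; -0.0133 0.0135]
P' = Q + AᵀP(A−BK) = [17.0825 5.9867; 5.9867 2.2635]
tr(P') = 19.3460


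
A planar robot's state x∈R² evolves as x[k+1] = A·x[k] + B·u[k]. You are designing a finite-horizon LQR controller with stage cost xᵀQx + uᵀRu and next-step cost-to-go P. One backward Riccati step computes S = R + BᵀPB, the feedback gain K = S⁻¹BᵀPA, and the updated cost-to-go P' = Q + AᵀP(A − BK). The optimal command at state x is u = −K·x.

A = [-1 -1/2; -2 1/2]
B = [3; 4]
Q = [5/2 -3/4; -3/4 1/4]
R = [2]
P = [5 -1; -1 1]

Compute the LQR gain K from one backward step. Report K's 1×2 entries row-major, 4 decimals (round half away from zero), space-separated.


BᵀP = [11.0000 1.0000]
S = R + BᵀPB = [2] + [37.0000] = [39.0000]
BᵀPA = [-13.0000 -5.0000]
K = S⁻¹·BᵀPA = [-0.3333 -0.1282]
A−BK = [0.0000 -0.1154; -0.6667 1.0128]
AᵀP(A−BK) = [0.6667 -0.6667; -0.6667 1.3590]
P' = Q + AᵀP(A−BK) = [3.1667 -1.4167; -1.4167 1.6090]
tr(P') = 4.7756

-0.3333 -0.1282


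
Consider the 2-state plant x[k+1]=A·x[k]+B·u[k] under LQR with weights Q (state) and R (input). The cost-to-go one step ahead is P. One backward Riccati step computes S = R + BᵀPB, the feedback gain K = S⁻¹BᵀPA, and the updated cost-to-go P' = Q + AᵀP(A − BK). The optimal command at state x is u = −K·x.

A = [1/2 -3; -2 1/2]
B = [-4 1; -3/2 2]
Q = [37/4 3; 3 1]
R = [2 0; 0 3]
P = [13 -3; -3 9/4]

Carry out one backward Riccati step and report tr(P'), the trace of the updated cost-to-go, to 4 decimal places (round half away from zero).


BᵀP = [-47.5000 8.6250; 7.0000 1.5000]
S = R + BᵀPB = [2 0; 0 3] + [177.0625 -30.2500; -30.2500 10.0000] = [179.0625 -30.2500; -30.2500 13.0000]
BᵀPA = [-41.0000 146.8125; 0.5000 -20.2500]
K = S⁻¹·BᵀPA = [-0.3666 0.9174; -0.8145 0.5769]
A−BK = [-0.1518 0.0925; -0.9208 0.7222]
AᵀP(A−BK) = [3.6278 -3.1767; -3.1767 3.5655]
P' = Q + AᵀP(A−BK) = [12.8778 -0.1767; -0.1767 4.5655]
tr(P') = 17.4433

17.4433


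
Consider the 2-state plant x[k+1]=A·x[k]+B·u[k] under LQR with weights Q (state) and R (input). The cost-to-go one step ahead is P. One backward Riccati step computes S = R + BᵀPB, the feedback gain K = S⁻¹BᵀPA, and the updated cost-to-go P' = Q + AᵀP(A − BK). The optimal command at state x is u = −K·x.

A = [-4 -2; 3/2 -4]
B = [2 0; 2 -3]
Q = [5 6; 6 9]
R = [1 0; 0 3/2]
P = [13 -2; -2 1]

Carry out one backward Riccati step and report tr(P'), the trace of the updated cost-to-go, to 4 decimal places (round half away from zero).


23.8222

BᵀP = [22.0000 -2.0000; 6.0000 -3.0000]
S = R + BᵀPB = [1 0; 0 3/2] + [40.0000 6.0000; 6.0000 9.0000] = [41.0000 6.0000; 6.0000 10.5000]
BᵀPA = [-91.0000 -36.0000; -28.5000 0.0000]
K = S⁻¹·BᵀPA = [-1.9886 -0.9582; -1.5779 0.5475]
A−BK = [-0.0228 -0.0837; 0.7433 -0.4411]
AᵀP(A−BK) = [8.3165 0.4106; 0.4106 1.5057]
P' = Q + AᵀP(A−BK) = [13.3165 6.4106; 6.4106 10.5057]
tr(P') = 23.8222


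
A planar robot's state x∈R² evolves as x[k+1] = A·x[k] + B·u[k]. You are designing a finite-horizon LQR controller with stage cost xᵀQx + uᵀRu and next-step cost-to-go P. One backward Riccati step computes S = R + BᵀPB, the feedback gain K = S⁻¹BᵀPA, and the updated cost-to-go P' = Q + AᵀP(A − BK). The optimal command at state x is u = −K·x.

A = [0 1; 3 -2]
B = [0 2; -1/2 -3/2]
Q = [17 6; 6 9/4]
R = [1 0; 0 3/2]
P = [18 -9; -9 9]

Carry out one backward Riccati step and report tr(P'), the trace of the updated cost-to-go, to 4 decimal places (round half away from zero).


35.2290

BᵀP = [4.5000 -4.5000; 49.5000 -31.5000]
S = R + BᵀPB = [1 0; 0 3/2] + [2.2500 15.7500; 15.7500 146.2500] = [3.2500 15.7500; 15.7500 147.7500]
BᵀPA = [-13.5000 13.5000; -94.5000 112.5000]
K = S⁻¹·BᵀPA = [-2.1809 0.9596; -0.4071 0.6591]
A−BK = [0.8142 -0.3183; 1.2989 -0.5315]
AᵀP(A−BK) = [13.0856 -5.7577; -5.7577 2.8934]
P' = Q + AᵀP(A−BK) = [30.0856 0.2423; 0.2423 5.1434]
tr(P') = 35.2290


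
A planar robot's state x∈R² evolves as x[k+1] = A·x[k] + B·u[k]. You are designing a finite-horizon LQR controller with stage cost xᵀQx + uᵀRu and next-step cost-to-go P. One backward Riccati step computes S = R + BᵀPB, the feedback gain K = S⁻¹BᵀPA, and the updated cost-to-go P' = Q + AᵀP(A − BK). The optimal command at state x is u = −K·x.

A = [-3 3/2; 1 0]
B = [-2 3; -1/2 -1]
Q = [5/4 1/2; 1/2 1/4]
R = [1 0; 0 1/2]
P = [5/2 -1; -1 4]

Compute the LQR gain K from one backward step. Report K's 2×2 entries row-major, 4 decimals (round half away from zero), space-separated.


0.0457 -0.3426 -0.9662 0.2462

BᵀP = [-4.5000 0.0000; 8.5000 -7.0000]
S = R + BᵀPB = [1 0; 0 1/2] + [9.0000 -13.5000; -13.5000 32.5000] = [10.0000 -13.5000; -13.5000 33.0000]
BᵀPA = [13.5000 -6.7500; -32.5000 12.7500]
K = S⁻¹·BᵀPA = [0.0457 -0.3426; -0.9662 0.2462]
A−BK = [-0.0102 0.0761; 0.0567 0.0749]
AᵀP(A−BK) = [0.4831 -0.1231; -0.1231 0.1732]
P' = Q + AᵀP(A−BK) = [1.7331 0.3769; 0.3769 0.4232]
tr(P') = 2.1563


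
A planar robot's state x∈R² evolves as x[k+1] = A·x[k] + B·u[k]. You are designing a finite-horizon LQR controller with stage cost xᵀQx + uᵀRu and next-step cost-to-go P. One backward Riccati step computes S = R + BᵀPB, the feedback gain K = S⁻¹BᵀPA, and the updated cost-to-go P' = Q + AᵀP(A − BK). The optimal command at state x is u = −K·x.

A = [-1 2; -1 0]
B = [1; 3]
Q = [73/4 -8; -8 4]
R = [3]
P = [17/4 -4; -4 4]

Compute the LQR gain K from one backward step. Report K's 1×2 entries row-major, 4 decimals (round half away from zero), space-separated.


-0.0130 -0.8052

BᵀP = [-7.7500 8.0000]
S = R + BᵀPB = [3] + [16.2500] = [19.2500]
BᵀPA = [-0.2500 -15.5000]
K = S⁻¹·BᵀPA = [-0.0130 -0.8052]
A−BK = [-0.9870 2.8052; -0.9610 2.4156]
AᵀP(A−BK) = [0.2468 -0.7013; -0.7013 4.5195]
P' = Q + AᵀP(A−BK) = [18.4968 -8.7013; -8.7013 8.5195]
tr(P') = 27.0162


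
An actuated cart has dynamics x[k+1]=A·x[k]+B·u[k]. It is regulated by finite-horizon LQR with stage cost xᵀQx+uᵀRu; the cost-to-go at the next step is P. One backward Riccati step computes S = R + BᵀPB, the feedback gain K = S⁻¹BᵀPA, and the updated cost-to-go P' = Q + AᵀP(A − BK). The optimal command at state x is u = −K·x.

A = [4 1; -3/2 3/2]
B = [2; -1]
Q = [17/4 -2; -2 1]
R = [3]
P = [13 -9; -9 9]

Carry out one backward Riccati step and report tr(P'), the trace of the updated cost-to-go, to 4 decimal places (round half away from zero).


BᵀP = [35.0000 -27.0000]
S = R + BᵀPB = [3] + [97.0000] = [100.0000]
BᵀPA = [180.5000 -5.5000]
K = S⁻¹·BᵀPA = [1.8050 -0.0550]
A−BK = [0.3900 1.1100; 0.3050 1.4450]
AᵀP(A−BK) = [10.4475 1.1775; 1.1775 5.9475]
P' = Q + AᵀP(A−BK) = [14.6975 -0.8225; -0.8225 6.9475]
tr(P') = 21.6450

21.6450


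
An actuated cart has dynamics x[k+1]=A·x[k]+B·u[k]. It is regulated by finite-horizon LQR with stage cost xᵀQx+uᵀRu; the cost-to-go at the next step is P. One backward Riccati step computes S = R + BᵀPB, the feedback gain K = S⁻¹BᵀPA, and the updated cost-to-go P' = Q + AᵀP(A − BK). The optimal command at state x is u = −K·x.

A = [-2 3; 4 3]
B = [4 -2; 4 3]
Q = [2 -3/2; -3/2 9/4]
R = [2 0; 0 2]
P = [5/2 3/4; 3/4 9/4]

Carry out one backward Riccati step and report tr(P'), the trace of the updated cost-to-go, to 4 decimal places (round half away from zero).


7.9971

BᵀP = [13.0000 12.0000; -2.7500 5.2500]
S = R + BᵀPB = [2 0; 0 2] + [100.0000 10.0000; 10.0000 21.2500] = [102.0000 10.0000; 10.0000 23.2500]
BᵀPA = [22.0000 75.0000; 26.5000 7.5000]
K = S⁻¹·BᵀPA = [0.1085 0.7346; 1.0931 0.0066]
A−BK = [-0.2479 0.0746; 0.2866 0.0416]
AᵀP(A−BK) = [2.6452 0.1628; 0.1628 1.1020]
P' = Q + AᵀP(A−BK) = [4.6452 -1.3372; -1.3372 3.3520]
tr(P') = 7.9971


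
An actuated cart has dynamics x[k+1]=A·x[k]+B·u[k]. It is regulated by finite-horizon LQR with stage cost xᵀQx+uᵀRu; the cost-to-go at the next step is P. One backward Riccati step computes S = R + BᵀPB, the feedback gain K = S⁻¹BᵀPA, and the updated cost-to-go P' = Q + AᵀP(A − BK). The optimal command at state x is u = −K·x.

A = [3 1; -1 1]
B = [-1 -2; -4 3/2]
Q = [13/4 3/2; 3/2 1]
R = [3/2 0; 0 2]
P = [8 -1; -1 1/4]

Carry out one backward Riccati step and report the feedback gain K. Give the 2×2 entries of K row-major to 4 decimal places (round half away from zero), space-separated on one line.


-0.3001 -0.2593 -1.2937 -0.3217

BᵀP = [-4.0000 0.0000; -17.5000 2.3750]
S = R + BᵀPB = [3/2 0; 0 2] + [4.0000 8.0000; 8.0000 38.5625] = [5.5000 8.0000; 8.0000 40.5625]
BᵀPA = [-12.0000 -4.0000; -54.8750 -15.1250]
K = S⁻¹·BᵀPA = [-0.3001 -0.2593; -1.2937 -0.3217]
A−BK = [0.1126 0.0972; -0.2601 0.4455]
AᵀP(A−BK) = [3.6590 0.9829; 0.9829 0.3465]
P' = Q + AᵀP(A−BK) = [6.9090 2.4829; 2.4829 1.3465]
tr(P') = 8.2555


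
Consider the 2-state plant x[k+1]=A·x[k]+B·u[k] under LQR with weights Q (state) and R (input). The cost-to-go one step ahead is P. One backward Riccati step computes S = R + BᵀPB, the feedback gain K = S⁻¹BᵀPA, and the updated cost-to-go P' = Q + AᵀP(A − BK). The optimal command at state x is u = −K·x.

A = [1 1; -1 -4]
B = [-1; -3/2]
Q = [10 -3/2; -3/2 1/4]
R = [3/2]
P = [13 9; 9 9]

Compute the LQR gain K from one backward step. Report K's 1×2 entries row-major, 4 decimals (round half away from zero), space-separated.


-0.0648 1.0283

BᵀP = [-26.5000 -22.5000]
S = R + BᵀPB = [3/2] + [60.2500] = [61.7500]
BᵀPA = [-4.0000 63.5000]
K = S⁻¹·BᵀPA = [-0.0648 1.0283]
A−BK = [0.9352 2.0283; -1.0972 -2.4575]
AᵀP(A−BK) = [3.7409 8.1134; 8.1134 19.7004]
P' = Q + AᵀP(A−BK) = [13.7409 6.6134; 6.6134 19.9504]
tr(P') = 33.6913


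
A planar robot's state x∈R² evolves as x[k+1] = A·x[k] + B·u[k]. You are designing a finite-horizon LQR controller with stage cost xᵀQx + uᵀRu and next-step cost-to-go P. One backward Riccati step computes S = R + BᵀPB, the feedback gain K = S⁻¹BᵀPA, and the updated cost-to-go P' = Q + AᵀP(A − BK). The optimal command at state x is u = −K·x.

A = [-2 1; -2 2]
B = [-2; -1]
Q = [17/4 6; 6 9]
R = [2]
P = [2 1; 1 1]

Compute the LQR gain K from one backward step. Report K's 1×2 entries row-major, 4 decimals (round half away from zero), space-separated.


BᵀP = [-5.0000 -3.0000]
S = R + BᵀPB = [2] + [13.0000] = [15.0000]
BᵀPA = [16.0000 -11.0000]
K = S⁻¹·BᵀPA = [1.0667 -0.7333]
A−BK = [0.1333 -0.4667; -0.9333 1.2667]
AᵀP(A−BK) = [2.9333 -2.2667; -2.2667 1.9333]
P' = Q + AᵀP(A−BK) = [7.1833 3.7333; 3.7333 10.9333]
tr(P') = 18.1167

1.0667 -0.7333


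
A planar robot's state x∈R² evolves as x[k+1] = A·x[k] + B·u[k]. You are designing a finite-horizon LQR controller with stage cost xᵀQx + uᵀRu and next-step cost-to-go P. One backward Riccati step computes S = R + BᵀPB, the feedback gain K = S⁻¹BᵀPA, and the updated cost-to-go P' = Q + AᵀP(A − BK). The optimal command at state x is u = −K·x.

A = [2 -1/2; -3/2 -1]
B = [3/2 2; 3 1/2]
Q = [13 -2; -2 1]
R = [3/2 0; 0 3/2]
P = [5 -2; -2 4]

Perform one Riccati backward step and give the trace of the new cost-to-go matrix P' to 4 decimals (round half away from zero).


18.2732

BᵀP = [1.5000 9.0000; 9.0000 -2.0000]
S = R + BᵀPB = [3/2 0; 0 3/2] + [29.2500 7.5000; 7.5000 17.0000] = [30.7500 7.5000; 7.5000 18.5000]
BᵀPA = [-10.5000 -9.7500; 21.0000 -2.5000]
K = S⁻¹·BᵀPA = [-0.6862 -0.3153; 1.4133 -0.0073]
A−BK = [0.2026 -0.0124; -0.1481 -0.0505]
AᵀP(A−BK) = [4.1156 0.3431; 0.3431 0.1576]
P' = Q + AᵀP(A−BK) = [17.1156 -1.6569; -1.6569 1.1576]
tr(P') = 18.2732
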